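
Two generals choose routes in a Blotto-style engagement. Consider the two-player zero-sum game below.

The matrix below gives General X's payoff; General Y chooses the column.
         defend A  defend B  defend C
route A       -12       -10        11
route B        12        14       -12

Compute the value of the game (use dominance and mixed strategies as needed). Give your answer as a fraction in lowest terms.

Column defend B is strictly dominated by defend A for General Y (it gives General X more in every row).
The remaining 2×2 game on (route A, route B) × (defend A, defend C) has no saddle point. Let General X play route A with probability p; indifference gives −12p + 12(1−p) = 11p − 12(1−p), so p = 24/47.
Similarly General Y's optimal q on defend A is 23/47, and the value is -12·(23/47) + (11)·(24/47) = -12/47.

-12/47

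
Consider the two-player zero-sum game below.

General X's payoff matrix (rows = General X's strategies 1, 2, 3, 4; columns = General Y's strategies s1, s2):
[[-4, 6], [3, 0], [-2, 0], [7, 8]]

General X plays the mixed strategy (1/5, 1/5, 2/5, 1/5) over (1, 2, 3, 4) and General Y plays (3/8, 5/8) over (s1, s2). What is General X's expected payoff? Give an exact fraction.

Against (3/8, 5/8), each row's expected payoff is 1: 9/4; 2: 9/8; 3: -3/4; 4: 61/8.
Taking the (1/5, 1/5, 2/5, 1/5)-weighted average: (1/5)·(9/4) + (1/5)·(9/8) + (2/5)·(-3/4) + (1/5)·(61/8) = 19/10.

19/10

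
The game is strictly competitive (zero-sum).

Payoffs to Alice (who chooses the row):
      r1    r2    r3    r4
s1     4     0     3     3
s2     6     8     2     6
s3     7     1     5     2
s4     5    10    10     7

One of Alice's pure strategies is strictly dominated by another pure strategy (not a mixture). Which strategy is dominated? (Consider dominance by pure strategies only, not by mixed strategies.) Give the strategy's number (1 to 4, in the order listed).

1

Compare s1 with s4: 5 > 4, 10 > 0, 10 > 3, 7 > 3.
So s4 strictly dominates s1 for Alice; s1 is strictly dominated.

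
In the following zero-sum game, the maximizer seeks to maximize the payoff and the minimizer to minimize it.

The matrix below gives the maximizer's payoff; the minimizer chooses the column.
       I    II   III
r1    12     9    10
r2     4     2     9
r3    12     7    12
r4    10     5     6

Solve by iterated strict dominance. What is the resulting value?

9

Column I is strictly dominated by II for the minimizer (9<12, 2<4, 7<12, 5<10); eliminate I.
Row r2 is strictly dominated by row r1 (9>2, 10>9); eliminate r2.
Row r4 is strictly dominated by row r1 (9>5, 10>6); eliminate r4.
Column III is strictly dominated by II for the minimizer (9<10, 7<12); eliminate III.
Row r3 is strictly dominated by row r1 (9>7); eliminate r3.
Only (r1, II) remains, with payoff 9.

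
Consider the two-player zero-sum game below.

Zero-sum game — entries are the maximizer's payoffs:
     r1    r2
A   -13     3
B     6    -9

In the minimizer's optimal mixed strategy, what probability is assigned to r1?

Row minima are -13 and -9, so the maximizer's maximin is -9; column maxima are 6 and 3, so the minimizer's minimax is 3. These differ, so the equilibrium is in mixed strategies.
Let the minimizer play r1 with probability q. The maximizer is indifferent when −13q + 3(1−q) = 6q − 9(1−q), giving q = 12/31.

12/31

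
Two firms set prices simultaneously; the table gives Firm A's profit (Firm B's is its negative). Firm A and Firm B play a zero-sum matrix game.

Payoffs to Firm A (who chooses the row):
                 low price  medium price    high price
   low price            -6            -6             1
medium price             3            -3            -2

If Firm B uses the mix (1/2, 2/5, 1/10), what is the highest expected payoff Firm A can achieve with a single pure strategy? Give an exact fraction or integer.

1/10

low price: (-6)·(1/2) + (-6)·(2/5) + (1)·(1/10) = -53/10.
medium price: (3)·(1/2) + (-3)·(2/5) + (-2)·(1/10) = 1/10.
The best pure response is medium price with expected payoff 1/10.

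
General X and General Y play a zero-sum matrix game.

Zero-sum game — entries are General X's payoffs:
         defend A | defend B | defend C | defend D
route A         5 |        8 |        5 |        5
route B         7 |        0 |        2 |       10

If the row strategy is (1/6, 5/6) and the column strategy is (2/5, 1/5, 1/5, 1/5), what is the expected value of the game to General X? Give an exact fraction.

Against (2/5, 1/5, 1/5, 1/5), each row's expected payoff is route A: 28/5; route B: 26/5.
Taking the (1/6, 5/6)-weighted average: (1/6)·(28/5) + (5/6)·(26/5) = 79/15.

79/15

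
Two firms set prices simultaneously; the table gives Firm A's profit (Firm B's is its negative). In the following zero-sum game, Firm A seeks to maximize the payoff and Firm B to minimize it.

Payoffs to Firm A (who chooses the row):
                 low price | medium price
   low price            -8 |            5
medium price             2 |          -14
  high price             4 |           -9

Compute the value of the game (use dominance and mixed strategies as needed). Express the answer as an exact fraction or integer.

-2

Row medium price is strictly dominated by row high price, so Firm A never plays it.
The remaining 2×2 game on (low price, high price) × (low price, medium price) has no saddle point. Let Firm A play low price with probability p; indifference gives −8p + 4(1−p) = 5p − 9(1−p), so p = 1/2.
Similarly Firm B's optimal q on low price is 7/13, and the value is -8·(7/13) + (5)·(6/13) = -2.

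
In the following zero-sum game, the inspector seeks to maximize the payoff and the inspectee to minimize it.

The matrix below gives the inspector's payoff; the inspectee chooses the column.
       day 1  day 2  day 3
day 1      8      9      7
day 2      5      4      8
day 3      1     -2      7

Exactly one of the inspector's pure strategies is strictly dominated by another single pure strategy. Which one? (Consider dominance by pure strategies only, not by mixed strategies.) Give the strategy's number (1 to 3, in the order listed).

Compare day 3 with day 2: 5 > 1, 4 > -2, 8 > 7.
So day 2 strictly dominates day 3 for the inspector; day 3 is strictly dominated.

3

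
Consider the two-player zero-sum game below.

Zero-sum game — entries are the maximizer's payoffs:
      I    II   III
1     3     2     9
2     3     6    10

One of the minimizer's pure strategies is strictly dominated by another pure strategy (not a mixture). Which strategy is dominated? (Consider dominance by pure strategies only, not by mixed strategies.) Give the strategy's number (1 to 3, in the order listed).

The minimizer prefers columns that give the maximizer less. Compare III with I: 3 < 9, 3 < 10.
So I strictly dominates III for the minimizer; III is strictly dominated.

3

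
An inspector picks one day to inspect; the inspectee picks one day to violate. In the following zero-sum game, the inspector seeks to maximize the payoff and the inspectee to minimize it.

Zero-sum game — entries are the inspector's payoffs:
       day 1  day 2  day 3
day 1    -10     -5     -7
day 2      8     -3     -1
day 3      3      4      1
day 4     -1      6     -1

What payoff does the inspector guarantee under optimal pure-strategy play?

Row minima: -10, -3, 1, -1 → the inspector's maximin is 1.
Column maxima: 8, 6, 1 → the inspectee's minimax is 1.
They coincide at (day 3, day 3), so the value is 1.

1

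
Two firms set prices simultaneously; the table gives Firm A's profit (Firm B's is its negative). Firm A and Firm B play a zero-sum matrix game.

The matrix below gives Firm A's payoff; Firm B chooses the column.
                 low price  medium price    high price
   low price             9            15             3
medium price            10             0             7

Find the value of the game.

Column low price is strictly dominated by high price for Firm B (it gives Firm A more in every row).
The remaining 2×2 game on (low price, medium price) × (medium price, high price) has no saddle point. Let Firm A play low price with probability p; indifference gives 15p = 3p + 7(1−p), so p = 7/19.
Similarly Firm B's optimal q on medium price is 4/19, and the value is 15·(4/19) + (3)·(15/19) = 105/19.

105/19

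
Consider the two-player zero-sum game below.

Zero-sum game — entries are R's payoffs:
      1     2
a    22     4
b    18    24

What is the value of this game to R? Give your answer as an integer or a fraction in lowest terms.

Row minima are 4 and 18, so R's maximin is 18; column maxima are 22 and 24, so C's minimax is 22. These differ, so the equilibrium is in mixed strategies.
Let R play a with probability p. C is indifferent when 22p + 18(1−p) = 4p + 24(1−p), giving p = 1/4.
Let C play 1 with probability q. R is indifferent when 22q + 4(1−q) = 18q + 24(1−q), giving q = 5/6.
The value is 22·(5/6) + (4)·(1/6) = 19.

19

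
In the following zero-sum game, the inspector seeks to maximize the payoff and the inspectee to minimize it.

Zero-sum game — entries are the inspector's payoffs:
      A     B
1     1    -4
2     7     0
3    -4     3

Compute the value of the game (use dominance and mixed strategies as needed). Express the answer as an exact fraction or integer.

Row 1 is strictly dominated by row 2, so the inspector never plays it.
The remaining 2×2 game on (2, 3) × (A, B) has no saddle point. Let the inspector play 2 with probability p; indifference gives 7p − 4(1−p) = 3(1−p), so p = 1/2.
Similarly the inspectee's optimal q on A is 3/14, and the value is 7·(3/14) + (0)·(11/14) = 3/2.

3/2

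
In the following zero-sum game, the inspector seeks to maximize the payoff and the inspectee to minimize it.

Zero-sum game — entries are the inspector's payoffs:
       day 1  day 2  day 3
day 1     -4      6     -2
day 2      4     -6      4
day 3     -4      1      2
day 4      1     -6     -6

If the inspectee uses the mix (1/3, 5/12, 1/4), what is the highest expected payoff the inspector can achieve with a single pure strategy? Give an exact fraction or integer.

day 1: (-4)·(1/3) + (6)·(5/12) + (-2)·(1/4) = 2/3.
day 2: (4)·(1/3) + (-6)·(5/12) + (4)·(1/4) = -1/6.
day 3: (-4)·(1/3) + (1)·(5/12) + (2)·(1/4) = -5/12.
day 4: (1)·(1/3) + (-6)·(5/12) + (-6)·(1/4) = -11/3.
The best pure response is day 1 with expected payoff 2/3.

2/3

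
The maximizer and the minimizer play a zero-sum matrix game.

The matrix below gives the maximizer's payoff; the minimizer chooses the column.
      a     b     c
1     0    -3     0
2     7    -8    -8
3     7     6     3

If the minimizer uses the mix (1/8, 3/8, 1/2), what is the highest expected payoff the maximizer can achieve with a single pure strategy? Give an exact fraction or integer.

37/8

1: (0)·(1/8) + (-3)·(3/8) + (0)·(1/2) = -9/8.
2: (7)·(1/8) + (-8)·(3/8) + (-8)·(1/2) = -49/8.
3: (7)·(1/8) + (6)·(3/8) + (3)·(1/2) = 37/8.
The best pure response is 3 with expected payoff 37/8.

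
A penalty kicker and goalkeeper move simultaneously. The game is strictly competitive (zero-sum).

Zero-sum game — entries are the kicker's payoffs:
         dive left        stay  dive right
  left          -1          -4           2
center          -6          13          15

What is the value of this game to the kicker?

-37/22

Column dive right is strictly dominated by stay for the goalkeeper (it gives the kicker more in every row).
The remaining 2×2 game on (left, center) × (dive left, stay) has no saddle point. Let the kicker play left with probability p; indifference gives −p − 6(1−p) = −4p + 13(1−p), so p = 19/22.
Similarly the goalkeeper's optimal q on dive left is 17/22, and the value is -1·(17/22) + (-4)·(5/22) = -37/22.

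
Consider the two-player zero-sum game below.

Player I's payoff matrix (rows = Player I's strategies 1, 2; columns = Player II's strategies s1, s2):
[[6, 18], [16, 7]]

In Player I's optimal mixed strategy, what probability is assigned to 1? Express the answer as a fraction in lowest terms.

3/7

Row minima are 6 and 7, so Player I's maximin is 7; column maxima are 16 and 18, so Player II's minimax is 16. These differ, so the equilibrium is in mixed strategies.
Let Player I play 1 with probability p. Player II is indifferent when 6p + 16(1−p) = 18p + 7(1−p), giving p = 3/7.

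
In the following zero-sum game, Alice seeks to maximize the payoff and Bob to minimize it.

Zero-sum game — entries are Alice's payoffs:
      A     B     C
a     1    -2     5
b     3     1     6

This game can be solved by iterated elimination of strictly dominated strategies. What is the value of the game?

1

Row a is strictly dominated by row b (3>1, 1>-2, 6>5); eliminate a.
Column A is strictly dominated by B for Bob (1<3); eliminate A.
Column C is strictly dominated by B for Bob (1<6); eliminate C.
Only (b, B) remains, with payoff 1.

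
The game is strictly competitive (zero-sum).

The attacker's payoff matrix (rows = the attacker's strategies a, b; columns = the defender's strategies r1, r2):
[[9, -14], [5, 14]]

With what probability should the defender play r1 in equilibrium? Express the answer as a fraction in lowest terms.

7/8

Row minima are -14 and 5, so the attacker's maximin is 5; column maxima are 9 and 14, so the defender's minimax is 9. These differ, so the equilibrium is in mixed strategies.
Let the defender play r1 with probability q. The attacker is indifferent when 9q − 14(1−q) = 5q + 14(1−q), giving q = 7/8.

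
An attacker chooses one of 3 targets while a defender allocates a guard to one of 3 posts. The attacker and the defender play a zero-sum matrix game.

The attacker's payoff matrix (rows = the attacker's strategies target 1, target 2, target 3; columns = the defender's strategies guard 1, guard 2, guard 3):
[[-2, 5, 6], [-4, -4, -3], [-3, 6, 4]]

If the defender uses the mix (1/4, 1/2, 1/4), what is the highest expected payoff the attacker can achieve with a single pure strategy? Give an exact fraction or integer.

target 1: (-2)·(1/4) + (5)·(1/2) + (6)·(1/4) = 7/2.
target 2: (-4)·(1/4) + (-4)·(1/2) + (-3)·(1/4) = -15/4.
target 3: (-3)·(1/4) + (6)·(1/2) + (4)·(1/4) = 13/4.
The best pure response is target 1 with expected payoff 7/2.

7/2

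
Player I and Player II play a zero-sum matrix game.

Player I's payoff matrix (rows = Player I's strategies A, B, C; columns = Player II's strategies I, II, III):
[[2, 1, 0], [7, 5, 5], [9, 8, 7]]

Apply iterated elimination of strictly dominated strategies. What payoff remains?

Row B is strictly dominated by row C (9>7, 8>5, 7>5); eliminate B.
Row A is strictly dominated by row C (9>2, 8>1, 7>0); eliminate A.
Column II is strictly dominated by III for Player II (7<8); eliminate II.
Column I is strictly dominated by III for Player II (7<9); eliminate I.
Only (C, III) remains, with payoff 7.

7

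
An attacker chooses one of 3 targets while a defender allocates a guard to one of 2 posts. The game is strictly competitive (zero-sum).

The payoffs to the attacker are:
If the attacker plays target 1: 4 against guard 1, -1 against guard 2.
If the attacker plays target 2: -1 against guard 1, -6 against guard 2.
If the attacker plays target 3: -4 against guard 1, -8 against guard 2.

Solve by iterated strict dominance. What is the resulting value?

-1

Row target 3 is strictly dominated by row target 1 (4>-4, -1>-8); eliminate target 3.
Column guard 1 is strictly dominated by guard 2 for the defender (-1<4, -6<-1); eliminate guard 1.
Row target 2 is strictly dominated by row target 1 (-1>-6); eliminate target 2.
Only (target 1, guard 2) remains, with payoff -1.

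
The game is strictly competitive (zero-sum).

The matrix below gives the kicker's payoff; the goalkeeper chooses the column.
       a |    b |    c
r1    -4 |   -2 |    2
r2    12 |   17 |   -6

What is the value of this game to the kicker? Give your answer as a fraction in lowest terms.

Column b is strictly dominated by a for the goalkeeper (it gives the kicker more in every row).
The remaining 2×2 game on (r1, r2) × (a, c) has no saddle point. Let the kicker play r1 with probability p; indifference gives −4p + 12(1−p) = 2p − 6(1−p), so p = 3/4.
Similarly the goalkeeper's optimal q on a is 1/3, and the value is -4·(1/3) + (2)·(2/3) = 0.

0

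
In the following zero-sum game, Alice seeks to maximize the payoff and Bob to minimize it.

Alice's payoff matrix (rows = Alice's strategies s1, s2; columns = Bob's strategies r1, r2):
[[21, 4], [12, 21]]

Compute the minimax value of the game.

393/26

Row minima are 4 and 12, so Alice's maximin is 12; column maxima are 21 and 21, so Bob's minimax is 21. These differ, so the equilibrium is in mixed strategies.
Let Alice play s1 with probability p. Bob is indifferent when 21p + 12(1−p) = 4p + 21(1−p), giving p = 9/26.
Let Bob play r1 with probability q. Alice is indifferent when 21q + 4(1−q) = 12q + 21(1−q), giving q = 17/26.
The value is 21·(17/26) + (4)·(9/26) = 393/26.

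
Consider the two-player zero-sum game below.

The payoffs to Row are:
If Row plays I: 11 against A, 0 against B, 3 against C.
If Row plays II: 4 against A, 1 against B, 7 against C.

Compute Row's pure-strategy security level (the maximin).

1

The worst-case payoff for each row is I: 0, II: 1.
The best of these is 1.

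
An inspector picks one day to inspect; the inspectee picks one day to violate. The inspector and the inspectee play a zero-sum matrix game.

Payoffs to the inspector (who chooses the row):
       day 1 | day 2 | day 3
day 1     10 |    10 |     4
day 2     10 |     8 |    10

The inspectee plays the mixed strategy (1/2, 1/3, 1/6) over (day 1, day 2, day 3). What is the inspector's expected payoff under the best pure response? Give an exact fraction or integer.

day 1: (10)·(1/2) + (10)·(1/3) + (4)·(1/6) = 9.
day 2: (10)·(1/2) + (8)·(1/3) + (10)·(1/6) = 28/3.
The best pure response is day 2 with expected payoff 28/3.

28/3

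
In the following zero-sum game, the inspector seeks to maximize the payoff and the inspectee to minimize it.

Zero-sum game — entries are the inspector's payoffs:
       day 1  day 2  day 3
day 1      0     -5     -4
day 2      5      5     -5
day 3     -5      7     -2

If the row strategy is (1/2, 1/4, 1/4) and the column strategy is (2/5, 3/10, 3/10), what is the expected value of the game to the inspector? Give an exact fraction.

-39/40

Against (2/5, 3/10, 3/10), each row's expected payoff is day 1: -27/10; day 2: 2; day 3: -1/2.
Taking the (1/2, 1/4, 1/4)-weighted average: (1/2)·(-27/10) + (1/4)·(2) + (1/4)·(-1/2) = -39/40.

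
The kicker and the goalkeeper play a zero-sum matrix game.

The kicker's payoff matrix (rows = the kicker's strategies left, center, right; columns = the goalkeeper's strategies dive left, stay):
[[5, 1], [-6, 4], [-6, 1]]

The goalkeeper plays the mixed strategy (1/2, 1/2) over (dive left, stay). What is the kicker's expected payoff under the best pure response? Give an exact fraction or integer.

left: (5)·(1/2) + (1)·(1/2) = 3.
center: (-6)·(1/2) + (4)·(1/2) = -1.
right: (-6)·(1/2) + (1)·(1/2) = -5/2.
The best pure response is left with expected payoff 3.

3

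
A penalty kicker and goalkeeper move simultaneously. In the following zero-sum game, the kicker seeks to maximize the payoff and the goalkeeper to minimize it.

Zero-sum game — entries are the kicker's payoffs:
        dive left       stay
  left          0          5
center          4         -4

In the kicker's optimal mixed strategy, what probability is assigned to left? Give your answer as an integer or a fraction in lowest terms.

Row minima are 0 and -4, so the kicker's maximin is 0; column maxima are 4 and 5, so the goalkeeper's minimax is 4. These differ, so the equilibrium is in mixed strategies.
Let the kicker play left with probability p. The goalkeeper is indifferent when 4(1−p) = 5p − 4(1−p), giving p = 8/13.

8/13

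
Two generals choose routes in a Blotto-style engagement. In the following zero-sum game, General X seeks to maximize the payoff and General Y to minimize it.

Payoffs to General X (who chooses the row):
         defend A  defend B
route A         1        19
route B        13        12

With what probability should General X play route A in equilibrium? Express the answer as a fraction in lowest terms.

Row minima are 1 and 12, so General X's maximin is 12; column maxima are 13 and 19, so General Y's minimax is 13. These differ, so the equilibrium is in mixed strategies.
Let General X play route A with probability p. General Y is indifferent when p + 13(1−p) = 19p + 12(1−p), giving p = 1/19.

1/19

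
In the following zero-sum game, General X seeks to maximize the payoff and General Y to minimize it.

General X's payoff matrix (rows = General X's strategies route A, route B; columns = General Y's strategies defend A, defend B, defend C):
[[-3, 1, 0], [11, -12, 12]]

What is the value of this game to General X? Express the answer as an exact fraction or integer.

Column defend C is strictly dominated by defend A for General Y (it gives General X more in every row).
The remaining 2×2 game on (route A, route B) × (defend A, defend B) has no saddle point. Let General X play route A with probability p; indifference gives −3p + 11(1−p) = p − 12(1−p), so p = 23/27.
Similarly General Y's optimal q on defend A is 13/27, and the value is -3·(13/27) + (1)·(14/27) = -25/27.

-25/27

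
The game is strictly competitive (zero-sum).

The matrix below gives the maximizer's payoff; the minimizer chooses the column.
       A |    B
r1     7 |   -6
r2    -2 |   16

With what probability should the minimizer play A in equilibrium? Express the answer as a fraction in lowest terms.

22/31

Row minima are -6 and -2, so the maximizer's maximin is -2; column maxima are 7 and 16, so the minimizer's minimax is 7. These differ, so the equilibrium is in mixed strategies.
Let the minimizer play A with probability q. The maximizer is indifferent when 7q − 6(1−q) = −2q + 16(1−q), giving q = 22/31.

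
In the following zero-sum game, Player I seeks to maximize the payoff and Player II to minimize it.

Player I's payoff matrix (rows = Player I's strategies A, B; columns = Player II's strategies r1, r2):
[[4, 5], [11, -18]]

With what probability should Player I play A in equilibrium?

Row minima are 4 and -18, so Player I's maximin is 4; column maxima are 11 and 5, so Player II's minimax is 5. These differ, so the equilibrium is in mixed strategies.
Let Player I play A with probability p. Player II is indifferent when 4p + 11(1−p) = 5p − 18(1−p), giving p = 29/30.

29/30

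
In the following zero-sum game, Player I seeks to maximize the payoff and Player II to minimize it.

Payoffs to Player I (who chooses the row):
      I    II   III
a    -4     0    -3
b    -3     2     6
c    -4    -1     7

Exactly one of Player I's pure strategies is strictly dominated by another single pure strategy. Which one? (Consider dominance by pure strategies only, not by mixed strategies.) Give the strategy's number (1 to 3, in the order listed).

Compare a with b: -3 > -4, 2 > 0, 6 > -3.
So b strictly dominates a for Player I; a is strictly dominated.

1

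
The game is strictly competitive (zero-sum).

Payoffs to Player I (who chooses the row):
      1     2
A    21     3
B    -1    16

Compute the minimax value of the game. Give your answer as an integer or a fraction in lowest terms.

339/35

Row minima are 3 and -1, so Player I's maximin is 3; column maxima are 21 and 16, so Player II's minimax is 16. These differ, so the equilibrium is in mixed strategies.
Let Player I play A with probability p. Player II is indifferent when 21p − (1−p) = 3p + 16(1−p), giving p = 17/35.
Let Player II play 1 with probability q. Player I is indifferent when 21q + 3(1−q) = −q + 16(1−q), giving q = 13/35.
The value is 21·(13/35) + (3)·(22/35) = 339/35.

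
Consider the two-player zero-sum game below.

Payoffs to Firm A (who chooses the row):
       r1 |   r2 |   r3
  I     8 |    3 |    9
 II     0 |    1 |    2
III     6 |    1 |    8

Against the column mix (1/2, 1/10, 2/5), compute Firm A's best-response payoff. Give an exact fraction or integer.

79/10

I: (8)·(1/2) + (3)·(1/10) + (9)·(2/5) = 79/10.
II: (0)·(1/2) + (1)·(1/10) + (2)·(2/5) = 9/10.
III: (6)·(1/2) + (1)·(1/10) + (8)·(2/5) = 63/10.
The best pure response is I with expected payoff 79/10.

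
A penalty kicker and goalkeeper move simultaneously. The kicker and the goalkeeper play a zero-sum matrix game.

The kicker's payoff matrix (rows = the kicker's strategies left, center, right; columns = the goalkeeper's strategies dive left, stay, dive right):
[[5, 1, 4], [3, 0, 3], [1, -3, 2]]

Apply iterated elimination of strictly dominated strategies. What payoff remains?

Column dive right is strictly dominated by stay for the goalkeeper (1<4, 0<3, -3<2); eliminate dive right.
Column dive left is strictly dominated by stay for the goalkeeper (1<5, 0<3, -3<1); eliminate dive left.
Row center is strictly dominated by row left (1>0); eliminate center.
Row right is strictly dominated by row left (1>-3); eliminate right.
Only (left, stay) remains, with payoff 1.

1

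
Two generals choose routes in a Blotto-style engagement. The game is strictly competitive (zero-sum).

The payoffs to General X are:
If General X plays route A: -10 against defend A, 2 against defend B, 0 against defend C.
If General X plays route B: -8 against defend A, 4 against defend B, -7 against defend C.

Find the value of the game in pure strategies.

-8

Row minima: -10, -8 → General X's maximin is -8.
Column maxima: -8, 4, 0 → General Y's minimax is -8.
They coincide at (route B, defend A), so the value is -8.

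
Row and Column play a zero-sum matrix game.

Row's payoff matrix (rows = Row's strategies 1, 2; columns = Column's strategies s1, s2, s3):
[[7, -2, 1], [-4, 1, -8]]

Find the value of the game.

-5/4

Column s1 is strictly dominated by s3 for Column (it gives Row more in every row).
The remaining 2×2 game on (1, 2) × (s2, s3) has no saddle point. Let Row play 1 with probability p; indifference gives −2p + (1−p) = p − 8(1−p), so p = 3/4.
Similarly Column's optimal q on s2 is 3/4, and the value is -2·(3/4) + (1)·(1/4) = -5/4.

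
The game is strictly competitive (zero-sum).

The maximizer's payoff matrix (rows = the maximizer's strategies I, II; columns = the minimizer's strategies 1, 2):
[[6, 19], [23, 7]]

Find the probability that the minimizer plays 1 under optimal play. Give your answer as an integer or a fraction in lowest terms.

Row minima are 6 and 7, so the maximizer's maximin is 7; column maxima are 23 and 19, so the minimizer's minimax is 19. These differ, so the equilibrium is in mixed strategies.
Let the minimizer play 1 with probability q. The maximizer is indifferent when 6q + 19(1−q) = 23q + 7(1−q), giving q = 12/29.

12/29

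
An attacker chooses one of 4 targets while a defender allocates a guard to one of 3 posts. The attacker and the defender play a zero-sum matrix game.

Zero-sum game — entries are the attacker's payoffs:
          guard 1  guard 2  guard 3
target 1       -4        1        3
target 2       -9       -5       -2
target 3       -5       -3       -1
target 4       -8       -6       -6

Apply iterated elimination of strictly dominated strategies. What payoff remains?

Column guard 3 is strictly dominated by guard 1 for the defender (-4<3, -9<-2, -5<-1, -8<-6); eliminate guard 3.
Column guard 2 is strictly dominated by guard 1 for the defender (-4<1, -9<-5, -5<-3, -8<-6); eliminate guard 2.
Row target 4 is strictly dominated by row target 1 (-4>-8); eliminate target 4.
Row target 3 is strictly dominated by row target 1 (-4>-5); eliminate target 3.
Row target 2 is strictly dominated by row target 1 (-4>-9); eliminate target 2.
Only (target 1, guard 1) remains, with payoff -4.

-4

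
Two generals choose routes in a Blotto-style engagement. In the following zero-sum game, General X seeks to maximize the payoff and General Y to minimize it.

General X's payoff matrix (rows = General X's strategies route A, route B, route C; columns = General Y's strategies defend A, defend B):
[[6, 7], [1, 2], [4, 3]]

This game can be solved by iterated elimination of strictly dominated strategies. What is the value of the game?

6

Row route C is strictly dominated by row route A (6>4, 7>3); eliminate route C.
Column defend B is strictly dominated by defend A for General Y (6<7, 1<2); eliminate defend B.
Row route B is strictly dominated by row route A (6>1); eliminate route B.
Only (route A, defend A) remains, with payoff 6.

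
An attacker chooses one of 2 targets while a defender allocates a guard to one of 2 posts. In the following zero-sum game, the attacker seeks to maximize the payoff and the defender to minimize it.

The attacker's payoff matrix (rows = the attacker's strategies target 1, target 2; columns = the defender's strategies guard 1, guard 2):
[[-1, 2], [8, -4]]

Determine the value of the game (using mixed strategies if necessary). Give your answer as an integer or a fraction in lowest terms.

4/5

Row minima are -1 and -4, so the attacker's maximin is -1; column maxima are 8 and 2, so the defender's minimax is 2. These differ, so the equilibrium is in mixed strategies.
Let the attacker play target 1 with probability p. The defender is indifferent when −p + 8(1−p) = 2p − 4(1−p), giving p = 4/5.
Let the defender play guard 1 with probability q. The attacker is indifferent when −q + 2(1−q) = 8q − 4(1−q), giving q = 2/5.
The value is -1·(2/5) + (2)·(3/5) = 4/5.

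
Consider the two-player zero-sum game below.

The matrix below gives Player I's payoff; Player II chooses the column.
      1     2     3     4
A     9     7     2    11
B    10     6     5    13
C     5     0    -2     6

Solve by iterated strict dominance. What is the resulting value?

5

Column 1 is strictly dominated by 2 for Player II (7<9, 6<10, 0<5); eliminate 1.
Column 2 is strictly dominated by 3 for Player II (2<7, 5<6, -2<0); eliminate 2.
Column 4 is strictly dominated by 3 for Player II (2<11, 5<13, -2<6); eliminate 4.
Row A is strictly dominated by row B (5>2); eliminate A.
Row C is strictly dominated by row B (5>-2); eliminate C.
Only (B, 3) remains, with payoff 5.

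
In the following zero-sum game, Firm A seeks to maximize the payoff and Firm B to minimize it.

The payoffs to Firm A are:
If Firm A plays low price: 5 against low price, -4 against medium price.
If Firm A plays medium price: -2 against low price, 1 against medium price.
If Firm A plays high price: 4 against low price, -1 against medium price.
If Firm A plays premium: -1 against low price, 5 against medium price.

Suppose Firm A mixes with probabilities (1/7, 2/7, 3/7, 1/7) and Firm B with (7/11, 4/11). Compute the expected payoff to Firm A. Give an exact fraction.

Against (7/11, 4/11), each row's expected payoff is low price: 19/11; medium price: -10/11; high price: 24/11; premium: 13/11.
Taking the (1/7, 2/7, 3/7, 1/7)-weighted average: (1/7)·(19/11) + (2/7)·(-10/11) + (3/7)·(24/11) + (1/7)·(13/11) = 12/11.

12/11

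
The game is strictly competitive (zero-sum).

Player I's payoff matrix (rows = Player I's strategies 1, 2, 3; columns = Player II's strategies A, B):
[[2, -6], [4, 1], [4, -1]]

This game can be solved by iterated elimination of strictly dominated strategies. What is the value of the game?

1

Row 1 is strictly dominated by row 2 (4>2, 1>-6); eliminate 1.
Column A is strictly dominated by B for Player II (1<4, -1<4); eliminate A.
Row 3 is strictly dominated by row 2 (1>-1); eliminate 3.
Only (2, B) remains, with payoff 1.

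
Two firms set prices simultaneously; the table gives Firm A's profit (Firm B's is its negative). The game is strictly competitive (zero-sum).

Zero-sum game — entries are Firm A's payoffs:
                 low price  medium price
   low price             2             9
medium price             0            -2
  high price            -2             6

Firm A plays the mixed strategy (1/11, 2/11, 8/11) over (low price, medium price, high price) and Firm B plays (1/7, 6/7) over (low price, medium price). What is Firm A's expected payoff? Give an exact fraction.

304/77

Against (1/7, 6/7), each row's expected payoff is low price: 8; medium price: -12/7; high price: 34/7.
Taking the (1/11, 2/11, 8/11)-weighted average: (1/11)·(8) + (2/11)·(-12/7) + (8/11)·(34/7) = 304/77.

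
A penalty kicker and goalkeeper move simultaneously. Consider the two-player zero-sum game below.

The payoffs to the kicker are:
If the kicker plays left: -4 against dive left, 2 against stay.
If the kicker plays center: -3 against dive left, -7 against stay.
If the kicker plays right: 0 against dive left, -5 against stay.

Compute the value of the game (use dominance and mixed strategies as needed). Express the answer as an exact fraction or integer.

Row center is strictly dominated by row right, so the kicker never plays it.
The remaining 2×2 game on (left, right) × (dive left, stay) has no saddle point. Let the kicker play left with probability p; indifference gives −4p = 2p − 5(1−p), so p = 5/11.
Similarly the goalkeeper's optimal q on dive left is 7/11, and the value is -4·(7/11) + (2)·(4/11) = -20/11.

-20/11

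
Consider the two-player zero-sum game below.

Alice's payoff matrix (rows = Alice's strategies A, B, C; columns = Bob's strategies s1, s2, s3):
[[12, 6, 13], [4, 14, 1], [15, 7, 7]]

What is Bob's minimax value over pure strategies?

The worst case (largest entry) in each column is s1: 15, s2: 14, s3: 13.
The best (smallest) of these is 13.

13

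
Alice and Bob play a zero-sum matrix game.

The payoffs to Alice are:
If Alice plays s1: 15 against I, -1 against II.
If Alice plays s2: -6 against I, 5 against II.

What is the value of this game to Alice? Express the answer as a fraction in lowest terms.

Row minima are -1 and -6, so Alice's maximin is -1; column maxima are 15 and 5, so Bob's minimax is 5. These differ, so the equilibrium is in mixed strategies.
Let Alice play s1 with probability p. Bob is indifferent when 15p − 6(1−p) = −p + 5(1−p), giving p = 11/27.
Let Bob play I with probability q. Alice is indifferent when 15q − (1−q) = −6q + 5(1−q), giving q = 2/9.
The value is 15·(2/9) + (-1)·(7/9) = 23/9.

23/9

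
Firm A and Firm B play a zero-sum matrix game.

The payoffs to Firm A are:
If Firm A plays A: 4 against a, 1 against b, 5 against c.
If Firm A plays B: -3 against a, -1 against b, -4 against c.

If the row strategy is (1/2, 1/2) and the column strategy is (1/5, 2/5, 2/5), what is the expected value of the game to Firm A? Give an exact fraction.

3/10

Against (1/5, 2/5, 2/5), each row's expected payoff is A: 16/5; B: -13/5.
Taking the (1/2, 1/2)-weighted average: (1/2)·(16/5) + (1/2)·(-13/5) = 3/10.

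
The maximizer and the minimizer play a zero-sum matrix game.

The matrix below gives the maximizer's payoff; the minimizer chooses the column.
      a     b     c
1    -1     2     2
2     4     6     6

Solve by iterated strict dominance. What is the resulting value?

4

Column b is strictly dominated by a for the minimizer (-1<2, 4<6); eliminate b.
Row 1 is strictly dominated by row 2 (4>-1, 6>2); eliminate 1.
Column c is strictly dominated by a for the minimizer (4<6); eliminate c.
Only (2, a) remains, with payoff 4.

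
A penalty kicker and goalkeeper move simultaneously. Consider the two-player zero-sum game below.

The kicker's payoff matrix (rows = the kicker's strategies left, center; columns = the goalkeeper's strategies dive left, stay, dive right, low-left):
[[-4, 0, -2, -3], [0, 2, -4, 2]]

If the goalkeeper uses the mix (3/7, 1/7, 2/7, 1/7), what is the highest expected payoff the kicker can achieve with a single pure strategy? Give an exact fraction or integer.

left: (-4)·(3/7) + (0)·(1/7) + (-2)·(2/7) + (-3)·(1/7) = -19/7.
center: (0)·(3/7) + (2)·(1/7) + (-4)·(2/7) + (2)·(1/7) = -4/7.
The best pure response is center with expected payoff -4/7.

-4/7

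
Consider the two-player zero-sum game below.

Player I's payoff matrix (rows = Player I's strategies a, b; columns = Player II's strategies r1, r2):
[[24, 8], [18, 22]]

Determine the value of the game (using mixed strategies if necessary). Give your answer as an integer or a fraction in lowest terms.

Row minima are 8 and 18, so Player I's maximin is 18; column maxima are 24 and 22, so Player II's minimax is 22. These differ, so the equilibrium is in mixed strategies.
Let Player I play a with probability p. Player II is indifferent when 24p + 18(1−p) = 8p + 22(1−p), giving p = 1/5.
Let Player II play r1 with probability q. Player I is indifferent when 24q + 8(1−q) = 18q + 22(1−q), giving q = 7/10.
The value is 24·(7/10) + (8)·(3/10) = 96/5.

96/5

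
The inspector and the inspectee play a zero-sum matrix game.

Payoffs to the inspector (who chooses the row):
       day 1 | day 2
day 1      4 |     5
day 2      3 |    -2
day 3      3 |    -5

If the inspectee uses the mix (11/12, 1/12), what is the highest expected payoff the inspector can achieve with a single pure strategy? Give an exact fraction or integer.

49/12

day 1: (4)·(11/12) + (5)·(1/12) = 49/12.
day 2: (3)·(11/12) + (-2)·(1/12) = 31/12.
day 3: (3)·(11/12) + (-5)·(1/12) = 7/3.
The best pure response is day 1 with expected payoff 49/12.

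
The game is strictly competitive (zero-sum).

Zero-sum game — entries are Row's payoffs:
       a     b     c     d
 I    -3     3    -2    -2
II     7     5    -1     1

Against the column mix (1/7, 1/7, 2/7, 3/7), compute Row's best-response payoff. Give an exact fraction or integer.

13/7

I: (-3)·(1/7) + (3)·(1/7) + (-2)·(2/7) + (-2)·(3/7) = -10/7.
II: (7)·(1/7) + (5)·(1/7) + (-1)·(2/7) + (1)·(3/7) = 13/7.
The best pure response is II with expected payoff 13/7.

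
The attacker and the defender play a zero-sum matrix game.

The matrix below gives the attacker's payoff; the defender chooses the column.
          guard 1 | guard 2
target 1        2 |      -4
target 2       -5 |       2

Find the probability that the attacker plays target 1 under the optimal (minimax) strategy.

Row minima are -4 and -5, so the attacker's maximin is -4; column maxima are 2 and 2, so the defender's minimax is 2. These differ, so the equilibrium is in mixed strategies.
Let the attacker play target 1 with probability p. The defender is indifferent when 2p − 5(1−p) = −4p + 2(1−p), giving p = 7/13.

7/13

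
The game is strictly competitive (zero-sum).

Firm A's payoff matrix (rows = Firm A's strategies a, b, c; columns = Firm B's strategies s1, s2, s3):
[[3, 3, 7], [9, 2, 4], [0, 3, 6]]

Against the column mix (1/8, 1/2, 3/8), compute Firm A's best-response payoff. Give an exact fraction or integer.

a: (3)·(1/8) + (3)·(1/2) + (7)·(3/8) = 9/2.
b: (9)·(1/8) + (2)·(1/2) + (4)·(3/8) = 29/8.
c: (0)·(1/8) + (3)·(1/2) + (6)·(3/8) = 15/4.
The best pure response is a with expected payoff 9/2.

9/2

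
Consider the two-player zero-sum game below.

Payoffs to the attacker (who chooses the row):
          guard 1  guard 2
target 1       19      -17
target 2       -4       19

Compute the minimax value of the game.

293/59

Row minima are -17 and -4, so the attacker's maximin is -4; column maxima are 19 and 19, so the defender's minimax is 19. These differ, so the equilibrium is in mixed strategies.
Let the attacker play target 1 with probability p. The defender is indifferent when 19p − 4(1−p) = −17p + 19(1−p), giving p = 23/59.
Let the defender play guard 1 with probability q. The attacker is indifferent when 19q − 17(1−q) = −4q + 19(1−q), giving q = 36/59.
The value is 19·(36/59) + (-17)·(23/59) = 293/59.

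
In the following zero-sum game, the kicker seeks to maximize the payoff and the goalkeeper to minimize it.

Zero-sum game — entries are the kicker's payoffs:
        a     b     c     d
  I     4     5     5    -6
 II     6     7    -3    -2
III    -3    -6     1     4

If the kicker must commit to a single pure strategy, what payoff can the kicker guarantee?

-3

The worst-case payoff for each row is I: -6, II: -3, III: -6.
The best of these is -3.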